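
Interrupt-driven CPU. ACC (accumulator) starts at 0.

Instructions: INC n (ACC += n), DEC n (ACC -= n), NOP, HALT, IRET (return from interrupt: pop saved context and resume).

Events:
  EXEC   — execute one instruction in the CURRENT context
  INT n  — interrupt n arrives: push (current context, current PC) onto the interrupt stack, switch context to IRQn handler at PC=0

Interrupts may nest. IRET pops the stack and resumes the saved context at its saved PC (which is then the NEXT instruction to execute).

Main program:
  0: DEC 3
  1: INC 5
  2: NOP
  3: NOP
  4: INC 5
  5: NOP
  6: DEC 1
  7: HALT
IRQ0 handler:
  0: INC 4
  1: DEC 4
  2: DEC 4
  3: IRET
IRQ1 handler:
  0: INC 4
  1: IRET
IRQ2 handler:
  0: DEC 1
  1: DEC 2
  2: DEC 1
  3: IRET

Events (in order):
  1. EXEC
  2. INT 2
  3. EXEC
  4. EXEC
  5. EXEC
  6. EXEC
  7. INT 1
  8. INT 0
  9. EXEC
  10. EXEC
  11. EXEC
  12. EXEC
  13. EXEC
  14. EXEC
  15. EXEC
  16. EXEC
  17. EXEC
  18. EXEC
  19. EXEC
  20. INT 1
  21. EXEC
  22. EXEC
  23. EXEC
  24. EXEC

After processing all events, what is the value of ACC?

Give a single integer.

Answer: 6

Derivation:
Event 1 (EXEC): [MAIN] PC=0: DEC 3 -> ACC=-3
Event 2 (INT 2): INT 2 arrives: push (MAIN, PC=1), enter IRQ2 at PC=0 (depth now 1)
Event 3 (EXEC): [IRQ2] PC=0: DEC 1 -> ACC=-4
Event 4 (EXEC): [IRQ2] PC=1: DEC 2 -> ACC=-6
Event 5 (EXEC): [IRQ2] PC=2: DEC 1 -> ACC=-7
Event 6 (EXEC): [IRQ2] PC=3: IRET -> resume MAIN at PC=1 (depth now 0)
Event 7 (INT 1): INT 1 arrives: push (MAIN, PC=1), enter IRQ1 at PC=0 (depth now 1)
Event 8 (INT 0): INT 0 arrives: push (IRQ1, PC=0), enter IRQ0 at PC=0 (depth now 2)
Event 9 (EXEC): [IRQ0] PC=0: INC 4 -> ACC=-3
Event 10 (EXEC): [IRQ0] PC=1: DEC 4 -> ACC=-7
Event 11 (EXEC): [IRQ0] PC=2: DEC 4 -> ACC=-11
Event 12 (EXEC): [IRQ0] PC=3: IRET -> resume IRQ1 at PC=0 (depth now 1)
Event 13 (EXEC): [IRQ1] PC=0: INC 4 -> ACC=-7
Event 14 (EXEC): [IRQ1] PC=1: IRET -> resume MAIN at PC=1 (depth now 0)
Event 15 (EXEC): [MAIN] PC=1: INC 5 -> ACC=-2
Event 16 (EXEC): [MAIN] PC=2: NOP
Event 17 (EXEC): [MAIN] PC=3: NOP
Event 18 (EXEC): [MAIN] PC=4: INC 5 -> ACC=3
Event 19 (EXEC): [MAIN] PC=5: NOP
Event 20 (INT 1): INT 1 arrives: push (MAIN, PC=6), enter IRQ1 at PC=0 (depth now 1)
Event 21 (EXEC): [IRQ1] PC=0: INC 4 -> ACC=7
Event 22 (EXEC): [IRQ1] PC=1: IRET -> resume MAIN at PC=6 (depth now 0)
Event 23 (EXEC): [MAIN] PC=6: DEC 1 -> ACC=6
Event 24 (EXEC): [MAIN] PC=7: HALT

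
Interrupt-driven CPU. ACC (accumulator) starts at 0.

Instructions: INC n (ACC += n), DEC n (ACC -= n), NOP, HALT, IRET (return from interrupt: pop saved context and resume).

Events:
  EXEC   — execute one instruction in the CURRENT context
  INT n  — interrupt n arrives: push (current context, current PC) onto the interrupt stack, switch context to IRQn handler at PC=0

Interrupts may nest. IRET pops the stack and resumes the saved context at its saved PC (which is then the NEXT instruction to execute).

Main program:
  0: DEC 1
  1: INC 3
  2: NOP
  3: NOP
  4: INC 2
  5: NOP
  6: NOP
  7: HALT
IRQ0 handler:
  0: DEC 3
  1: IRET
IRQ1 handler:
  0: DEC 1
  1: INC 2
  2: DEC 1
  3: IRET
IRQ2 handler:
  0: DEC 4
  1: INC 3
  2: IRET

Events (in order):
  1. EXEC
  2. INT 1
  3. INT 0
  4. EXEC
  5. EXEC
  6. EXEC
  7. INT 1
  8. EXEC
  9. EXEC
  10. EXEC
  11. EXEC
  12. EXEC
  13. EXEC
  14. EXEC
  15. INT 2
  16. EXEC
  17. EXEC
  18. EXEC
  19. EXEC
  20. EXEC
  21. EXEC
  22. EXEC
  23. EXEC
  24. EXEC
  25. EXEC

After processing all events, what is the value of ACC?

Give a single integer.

Event 1 (EXEC): [MAIN] PC=0: DEC 1 -> ACC=-1
Event 2 (INT 1): INT 1 arrives: push (MAIN, PC=1), enter IRQ1 at PC=0 (depth now 1)
Event 3 (INT 0): INT 0 arrives: push (IRQ1, PC=0), enter IRQ0 at PC=0 (depth now 2)
Event 4 (EXEC): [IRQ0] PC=0: DEC 3 -> ACC=-4
Event 5 (EXEC): [IRQ0] PC=1: IRET -> resume IRQ1 at PC=0 (depth now 1)
Event 6 (EXEC): [IRQ1] PC=0: DEC 1 -> ACC=-5
Event 7 (INT 1): INT 1 arrives: push (IRQ1, PC=1), enter IRQ1 at PC=0 (depth now 2)
Event 8 (EXEC): [IRQ1] PC=0: DEC 1 -> ACC=-6
Event 9 (EXEC): [IRQ1] PC=1: INC 2 -> ACC=-4
Event 10 (EXEC): [IRQ1] PC=2: DEC 1 -> ACC=-5
Event 11 (EXEC): [IRQ1] PC=3: IRET -> resume IRQ1 at PC=1 (depth now 1)
Event 12 (EXEC): [IRQ1] PC=1: INC 2 -> ACC=-3
Event 13 (EXEC): [IRQ1] PC=2: DEC 1 -> ACC=-4
Event 14 (EXEC): [IRQ1] PC=3: IRET -> resume MAIN at PC=1 (depth now 0)
Event 15 (INT 2): INT 2 arrives: push (MAIN, PC=1), enter IRQ2 at PC=0 (depth now 1)
Event 16 (EXEC): [IRQ2] PC=0: DEC 4 -> ACC=-8
Event 17 (EXEC): [IRQ2] PC=1: INC 3 -> ACC=-5
Event 18 (EXEC): [IRQ2] PC=2: IRET -> resume MAIN at PC=1 (depth now 0)
Event 19 (EXEC): [MAIN] PC=1: INC 3 -> ACC=-2
Event 20 (EXEC): [MAIN] PC=2: NOP
Event 21 (EXEC): [MAIN] PC=3: NOP
Event 22 (EXEC): [MAIN] PC=4: INC 2 -> ACC=0
Event 23 (EXEC): [MAIN] PC=5: NOP
Event 24 (EXEC): [MAIN] PC=6: NOP
Event 25 (EXEC): [MAIN] PC=7: HALT

Answer: 0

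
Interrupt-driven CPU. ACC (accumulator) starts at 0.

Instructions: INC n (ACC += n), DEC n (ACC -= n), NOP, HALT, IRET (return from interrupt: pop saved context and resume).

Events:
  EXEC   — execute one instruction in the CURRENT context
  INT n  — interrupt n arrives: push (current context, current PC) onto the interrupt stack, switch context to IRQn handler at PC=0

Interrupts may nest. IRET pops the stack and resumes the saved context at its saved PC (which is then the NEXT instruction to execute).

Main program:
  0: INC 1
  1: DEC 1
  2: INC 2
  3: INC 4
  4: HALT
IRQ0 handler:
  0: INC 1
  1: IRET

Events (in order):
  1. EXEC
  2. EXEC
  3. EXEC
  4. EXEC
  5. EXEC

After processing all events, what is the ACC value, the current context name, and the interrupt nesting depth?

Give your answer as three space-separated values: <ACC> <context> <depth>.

Event 1 (EXEC): [MAIN] PC=0: INC 1 -> ACC=1
Event 2 (EXEC): [MAIN] PC=1: DEC 1 -> ACC=0
Event 3 (EXEC): [MAIN] PC=2: INC 2 -> ACC=2
Event 4 (EXEC): [MAIN] PC=3: INC 4 -> ACC=6
Event 5 (EXEC): [MAIN] PC=4: HALT

Answer: 6 MAIN 0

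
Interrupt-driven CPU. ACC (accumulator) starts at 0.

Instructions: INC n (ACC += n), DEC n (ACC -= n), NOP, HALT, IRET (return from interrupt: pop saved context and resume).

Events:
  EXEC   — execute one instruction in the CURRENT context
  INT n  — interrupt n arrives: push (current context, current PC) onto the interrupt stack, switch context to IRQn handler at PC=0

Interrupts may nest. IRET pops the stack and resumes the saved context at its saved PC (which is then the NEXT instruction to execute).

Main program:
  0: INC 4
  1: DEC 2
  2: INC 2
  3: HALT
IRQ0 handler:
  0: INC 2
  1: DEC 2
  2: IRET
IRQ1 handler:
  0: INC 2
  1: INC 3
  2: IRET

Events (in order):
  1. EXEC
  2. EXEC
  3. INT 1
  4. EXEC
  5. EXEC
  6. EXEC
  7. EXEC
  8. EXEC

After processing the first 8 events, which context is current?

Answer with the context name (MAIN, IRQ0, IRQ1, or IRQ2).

Event 1 (EXEC): [MAIN] PC=0: INC 4 -> ACC=4
Event 2 (EXEC): [MAIN] PC=1: DEC 2 -> ACC=2
Event 3 (INT 1): INT 1 arrives: push (MAIN, PC=2), enter IRQ1 at PC=0 (depth now 1)
Event 4 (EXEC): [IRQ1] PC=0: INC 2 -> ACC=4
Event 5 (EXEC): [IRQ1] PC=1: INC 3 -> ACC=7
Event 6 (EXEC): [IRQ1] PC=2: IRET -> resume MAIN at PC=2 (depth now 0)
Event 7 (EXEC): [MAIN] PC=2: INC 2 -> ACC=9
Event 8 (EXEC): [MAIN] PC=3: HALT

Answer: MAIN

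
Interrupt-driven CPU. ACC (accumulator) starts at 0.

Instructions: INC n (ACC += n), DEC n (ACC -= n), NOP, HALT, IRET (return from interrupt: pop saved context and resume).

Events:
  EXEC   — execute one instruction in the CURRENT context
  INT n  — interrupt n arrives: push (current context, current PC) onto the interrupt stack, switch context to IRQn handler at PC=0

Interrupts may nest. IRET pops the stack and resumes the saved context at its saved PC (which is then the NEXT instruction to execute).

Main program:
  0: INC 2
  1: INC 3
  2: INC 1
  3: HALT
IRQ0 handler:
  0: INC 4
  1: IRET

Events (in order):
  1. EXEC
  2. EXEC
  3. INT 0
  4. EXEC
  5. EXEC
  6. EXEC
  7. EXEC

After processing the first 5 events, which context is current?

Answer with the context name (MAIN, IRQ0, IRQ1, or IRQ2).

Answer: MAIN

Derivation:
Event 1 (EXEC): [MAIN] PC=0: INC 2 -> ACC=2
Event 2 (EXEC): [MAIN] PC=1: INC 3 -> ACC=5
Event 3 (INT 0): INT 0 arrives: push (MAIN, PC=2), enter IRQ0 at PC=0 (depth now 1)
Event 4 (EXEC): [IRQ0] PC=0: INC 4 -> ACC=9
Event 5 (EXEC): [IRQ0] PC=1: IRET -> resume MAIN at PC=2 (depth now 0)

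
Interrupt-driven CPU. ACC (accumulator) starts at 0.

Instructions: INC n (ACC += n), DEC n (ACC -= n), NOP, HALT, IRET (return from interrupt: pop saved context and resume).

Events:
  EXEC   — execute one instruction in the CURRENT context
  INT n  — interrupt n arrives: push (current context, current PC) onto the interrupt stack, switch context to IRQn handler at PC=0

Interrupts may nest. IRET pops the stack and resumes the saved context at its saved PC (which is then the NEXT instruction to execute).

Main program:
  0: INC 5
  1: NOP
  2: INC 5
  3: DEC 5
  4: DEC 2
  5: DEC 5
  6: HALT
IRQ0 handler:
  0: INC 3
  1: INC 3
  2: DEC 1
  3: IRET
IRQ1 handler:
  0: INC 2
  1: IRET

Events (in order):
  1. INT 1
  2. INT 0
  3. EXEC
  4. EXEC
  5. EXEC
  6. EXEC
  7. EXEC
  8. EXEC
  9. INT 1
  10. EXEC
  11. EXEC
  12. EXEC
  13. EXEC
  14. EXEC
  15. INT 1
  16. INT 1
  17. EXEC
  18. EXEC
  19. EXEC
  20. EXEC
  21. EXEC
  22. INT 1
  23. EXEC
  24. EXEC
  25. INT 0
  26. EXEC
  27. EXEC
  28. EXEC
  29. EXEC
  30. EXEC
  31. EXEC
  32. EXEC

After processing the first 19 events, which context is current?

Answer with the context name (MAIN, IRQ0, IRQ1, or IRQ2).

Answer: IRQ1

Derivation:
Event 1 (INT 1): INT 1 arrives: push (MAIN, PC=0), enter IRQ1 at PC=0 (depth now 1)
Event 2 (INT 0): INT 0 arrives: push (IRQ1, PC=0), enter IRQ0 at PC=0 (depth now 2)
Event 3 (EXEC): [IRQ0] PC=0: INC 3 -> ACC=3
Event 4 (EXEC): [IRQ0] PC=1: INC 3 -> ACC=6
Event 5 (EXEC): [IRQ0] PC=2: DEC 1 -> ACC=5
Event 6 (EXEC): [IRQ0] PC=3: IRET -> resume IRQ1 at PC=0 (depth now 1)
Event 7 (EXEC): [IRQ1] PC=0: INC 2 -> ACC=7
Event 8 (EXEC): [IRQ1] PC=1: IRET -> resume MAIN at PC=0 (depth now 0)
Event 9 (INT 1): INT 1 arrives: push (MAIN, PC=0), enter IRQ1 at PC=0 (depth now 1)
Event 10 (EXEC): [IRQ1] PC=0: INC 2 -> ACC=9
Event 11 (EXEC): [IRQ1] PC=1: IRET -> resume MAIN at PC=0 (depth now 0)
Event 12 (EXEC): [MAIN] PC=0: INC 5 -> ACC=14
Event 13 (EXEC): [MAIN] PC=1: NOP
Event 14 (EXEC): [MAIN] PC=2: INC 5 -> ACC=19
Event 15 (INT 1): INT 1 arrives: push (MAIN, PC=3), enter IRQ1 at PC=0 (depth now 1)
Event 16 (INT 1): INT 1 arrives: push (IRQ1, PC=0), enter IRQ1 at PC=0 (depth now 2)
Event 17 (EXEC): [IRQ1] PC=0: INC 2 -> ACC=21
Event 18 (EXEC): [IRQ1] PC=1: IRET -> resume IRQ1 at PC=0 (depth now 1)
Event 19 (EXEC): [IRQ1] PC=0: INC 2 -> ACC=23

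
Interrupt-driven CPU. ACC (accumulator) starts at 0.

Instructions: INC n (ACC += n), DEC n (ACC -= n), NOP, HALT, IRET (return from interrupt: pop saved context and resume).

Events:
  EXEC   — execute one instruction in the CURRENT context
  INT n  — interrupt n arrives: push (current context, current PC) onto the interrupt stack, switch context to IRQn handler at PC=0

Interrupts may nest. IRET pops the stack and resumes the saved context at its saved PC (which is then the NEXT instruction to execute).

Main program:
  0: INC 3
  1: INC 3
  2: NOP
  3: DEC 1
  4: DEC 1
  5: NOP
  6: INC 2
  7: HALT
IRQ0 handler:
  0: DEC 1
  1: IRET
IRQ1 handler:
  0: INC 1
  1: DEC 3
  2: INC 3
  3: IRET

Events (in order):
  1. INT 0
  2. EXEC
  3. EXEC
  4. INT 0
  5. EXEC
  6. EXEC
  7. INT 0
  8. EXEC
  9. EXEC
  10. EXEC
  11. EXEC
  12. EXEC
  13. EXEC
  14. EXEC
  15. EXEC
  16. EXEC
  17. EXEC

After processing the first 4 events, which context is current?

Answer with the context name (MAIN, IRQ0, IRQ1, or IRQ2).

Event 1 (INT 0): INT 0 arrives: push (MAIN, PC=0), enter IRQ0 at PC=0 (depth now 1)
Event 2 (EXEC): [IRQ0] PC=0: DEC 1 -> ACC=-1
Event 3 (EXEC): [IRQ0] PC=1: IRET -> resume MAIN at PC=0 (depth now 0)
Event 4 (INT 0): INT 0 arrives: push (MAIN, PC=0), enter IRQ0 at PC=0 (depth now 1)

Answer: IRQ0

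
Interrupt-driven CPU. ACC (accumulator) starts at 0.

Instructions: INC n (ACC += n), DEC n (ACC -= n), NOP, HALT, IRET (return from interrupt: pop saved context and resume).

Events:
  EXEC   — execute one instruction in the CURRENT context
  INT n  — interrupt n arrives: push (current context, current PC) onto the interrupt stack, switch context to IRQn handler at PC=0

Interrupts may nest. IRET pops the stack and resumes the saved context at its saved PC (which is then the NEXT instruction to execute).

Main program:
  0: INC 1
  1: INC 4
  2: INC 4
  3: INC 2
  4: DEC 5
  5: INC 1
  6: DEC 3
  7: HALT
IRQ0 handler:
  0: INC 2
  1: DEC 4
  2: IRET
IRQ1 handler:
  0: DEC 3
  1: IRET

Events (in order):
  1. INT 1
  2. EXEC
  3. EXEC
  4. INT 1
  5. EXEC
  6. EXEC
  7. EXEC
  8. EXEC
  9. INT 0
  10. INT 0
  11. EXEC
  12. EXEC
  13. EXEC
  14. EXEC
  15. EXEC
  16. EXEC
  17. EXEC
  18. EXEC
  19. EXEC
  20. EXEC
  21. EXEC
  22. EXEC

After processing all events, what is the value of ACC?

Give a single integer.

Answer: -6

Derivation:
Event 1 (INT 1): INT 1 arrives: push (MAIN, PC=0), enter IRQ1 at PC=0 (depth now 1)
Event 2 (EXEC): [IRQ1] PC=0: DEC 3 -> ACC=-3
Event 3 (EXEC): [IRQ1] PC=1: IRET -> resume MAIN at PC=0 (depth now 0)
Event 4 (INT 1): INT 1 arrives: push (MAIN, PC=0), enter IRQ1 at PC=0 (depth now 1)
Event 5 (EXEC): [IRQ1] PC=0: DEC 3 -> ACC=-6
Event 6 (EXEC): [IRQ1] PC=1: IRET -> resume MAIN at PC=0 (depth now 0)
Event 7 (EXEC): [MAIN] PC=0: INC 1 -> ACC=-5
Event 8 (EXEC): [MAIN] PC=1: INC 4 -> ACC=-1
Event 9 (INT 0): INT 0 arrives: push (MAIN, PC=2), enter IRQ0 at PC=0 (depth now 1)
Event 10 (INT 0): INT 0 arrives: push (IRQ0, PC=0), enter IRQ0 at PC=0 (depth now 2)
Event 11 (EXEC): [IRQ0] PC=0: INC 2 -> ACC=1
Event 12 (EXEC): [IRQ0] PC=1: DEC 4 -> ACC=-3
Event 13 (EXEC): [IRQ0] PC=2: IRET -> resume IRQ0 at PC=0 (depth now 1)
Event 14 (EXEC): [IRQ0] PC=0: INC 2 -> ACC=-1
Event 15 (EXEC): [IRQ0] PC=1: DEC 4 -> ACC=-5
Event 16 (EXEC): [IRQ0] PC=2: IRET -> resume MAIN at PC=2 (depth now 0)
Event 17 (EXEC): [MAIN] PC=2: INC 4 -> ACC=-1
Event 18 (EXEC): [MAIN] PC=3: INC 2 -> ACC=1
Event 19 (EXEC): [MAIN] PC=4: DEC 5 -> ACC=-4
Event 20 (EXEC): [MAIN] PC=5: INC 1 -> ACC=-3
Event 21 (EXEC): [MAIN] PC=6: DEC 3 -> ACC=-6
Event 22 (EXEC): [MAIN] PC=7: HALT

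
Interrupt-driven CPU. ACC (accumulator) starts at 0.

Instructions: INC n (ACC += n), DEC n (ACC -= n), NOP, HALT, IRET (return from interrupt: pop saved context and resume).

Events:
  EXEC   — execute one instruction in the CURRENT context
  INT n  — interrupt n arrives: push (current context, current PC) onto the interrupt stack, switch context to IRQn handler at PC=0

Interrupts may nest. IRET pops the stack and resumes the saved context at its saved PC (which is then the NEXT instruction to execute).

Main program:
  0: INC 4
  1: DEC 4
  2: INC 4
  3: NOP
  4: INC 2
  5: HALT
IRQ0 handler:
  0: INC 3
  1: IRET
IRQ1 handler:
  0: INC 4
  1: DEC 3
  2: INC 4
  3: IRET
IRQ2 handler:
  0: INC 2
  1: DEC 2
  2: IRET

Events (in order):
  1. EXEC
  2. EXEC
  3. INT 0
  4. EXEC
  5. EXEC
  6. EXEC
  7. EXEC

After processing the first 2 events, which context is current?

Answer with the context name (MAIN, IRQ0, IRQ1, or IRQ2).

Event 1 (EXEC): [MAIN] PC=0: INC 4 -> ACC=4
Event 2 (EXEC): [MAIN] PC=1: DEC 4 -> ACC=0

Answer: MAIN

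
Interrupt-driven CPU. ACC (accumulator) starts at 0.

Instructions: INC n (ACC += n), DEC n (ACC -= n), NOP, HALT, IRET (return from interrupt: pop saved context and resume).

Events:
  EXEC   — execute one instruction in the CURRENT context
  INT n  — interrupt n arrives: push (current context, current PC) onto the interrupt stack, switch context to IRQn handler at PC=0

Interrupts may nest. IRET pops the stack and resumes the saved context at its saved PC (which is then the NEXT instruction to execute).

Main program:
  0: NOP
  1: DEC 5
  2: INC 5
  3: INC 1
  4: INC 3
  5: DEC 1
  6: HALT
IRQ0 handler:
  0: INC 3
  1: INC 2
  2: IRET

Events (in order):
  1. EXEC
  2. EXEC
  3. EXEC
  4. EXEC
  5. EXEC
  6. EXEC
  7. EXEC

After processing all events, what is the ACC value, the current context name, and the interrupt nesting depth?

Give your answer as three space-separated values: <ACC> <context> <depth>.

Answer: 3 MAIN 0

Derivation:
Event 1 (EXEC): [MAIN] PC=0: NOP
Event 2 (EXEC): [MAIN] PC=1: DEC 5 -> ACC=-5
Event 3 (EXEC): [MAIN] PC=2: INC 5 -> ACC=0
Event 4 (EXEC): [MAIN] PC=3: INC 1 -> ACC=1
Event 5 (EXEC): [MAIN] PC=4: INC 3 -> ACC=4
Event 6 (EXEC): [MAIN] PC=5: DEC 1 -> ACC=3
Event 7 (EXEC): [MAIN] PC=6: HALT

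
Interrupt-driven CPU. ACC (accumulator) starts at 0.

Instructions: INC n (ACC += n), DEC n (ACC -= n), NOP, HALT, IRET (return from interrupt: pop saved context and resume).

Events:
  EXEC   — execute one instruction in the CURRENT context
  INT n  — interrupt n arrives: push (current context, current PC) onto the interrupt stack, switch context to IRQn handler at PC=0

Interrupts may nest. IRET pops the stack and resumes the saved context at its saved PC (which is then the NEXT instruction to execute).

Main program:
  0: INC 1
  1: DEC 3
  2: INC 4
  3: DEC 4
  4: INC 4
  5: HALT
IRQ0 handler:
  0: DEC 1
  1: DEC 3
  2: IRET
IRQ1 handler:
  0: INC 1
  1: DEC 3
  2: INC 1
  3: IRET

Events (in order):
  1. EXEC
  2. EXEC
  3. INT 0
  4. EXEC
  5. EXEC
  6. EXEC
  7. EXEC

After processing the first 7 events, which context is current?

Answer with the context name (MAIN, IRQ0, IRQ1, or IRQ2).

Event 1 (EXEC): [MAIN] PC=0: INC 1 -> ACC=1
Event 2 (EXEC): [MAIN] PC=1: DEC 3 -> ACC=-2
Event 3 (INT 0): INT 0 arrives: push (MAIN, PC=2), enter IRQ0 at PC=0 (depth now 1)
Event 4 (EXEC): [IRQ0] PC=0: DEC 1 -> ACC=-3
Event 5 (EXEC): [IRQ0] PC=1: DEC 3 -> ACC=-6
Event 6 (EXEC): [IRQ0] PC=2: IRET -> resume MAIN at PC=2 (depth now 0)
Event 7 (EXEC): [MAIN] PC=2: INC 4 -> ACC=-2

Answer: MAIN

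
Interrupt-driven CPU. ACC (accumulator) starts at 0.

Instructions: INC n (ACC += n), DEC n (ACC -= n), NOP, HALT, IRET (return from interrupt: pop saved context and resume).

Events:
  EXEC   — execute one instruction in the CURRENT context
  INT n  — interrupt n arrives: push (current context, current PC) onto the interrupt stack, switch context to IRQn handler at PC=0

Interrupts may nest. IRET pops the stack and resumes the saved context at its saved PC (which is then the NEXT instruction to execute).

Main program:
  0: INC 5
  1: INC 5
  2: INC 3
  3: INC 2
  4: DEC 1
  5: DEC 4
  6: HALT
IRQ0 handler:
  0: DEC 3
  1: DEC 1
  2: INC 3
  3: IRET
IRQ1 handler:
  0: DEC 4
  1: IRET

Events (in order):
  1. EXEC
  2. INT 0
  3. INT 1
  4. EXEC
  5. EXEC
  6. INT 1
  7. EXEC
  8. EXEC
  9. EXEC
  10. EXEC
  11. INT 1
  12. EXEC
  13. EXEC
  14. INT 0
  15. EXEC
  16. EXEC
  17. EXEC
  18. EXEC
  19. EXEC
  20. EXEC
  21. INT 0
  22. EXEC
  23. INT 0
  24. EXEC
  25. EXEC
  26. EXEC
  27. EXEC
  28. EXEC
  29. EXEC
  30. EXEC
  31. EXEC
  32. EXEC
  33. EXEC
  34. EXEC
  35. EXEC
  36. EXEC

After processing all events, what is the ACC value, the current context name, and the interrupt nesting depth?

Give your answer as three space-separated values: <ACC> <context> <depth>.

Answer: -6 MAIN 0

Derivation:
Event 1 (EXEC): [MAIN] PC=0: INC 5 -> ACC=5
Event 2 (INT 0): INT 0 arrives: push (MAIN, PC=1), enter IRQ0 at PC=0 (depth now 1)
Event 3 (INT 1): INT 1 arrives: push (IRQ0, PC=0), enter IRQ1 at PC=0 (depth now 2)
Event 4 (EXEC): [IRQ1] PC=0: DEC 4 -> ACC=1
Event 5 (EXEC): [IRQ1] PC=1: IRET -> resume IRQ0 at PC=0 (depth now 1)
Event 6 (INT 1): INT 1 arrives: push (IRQ0, PC=0), enter IRQ1 at PC=0 (depth now 2)
Event 7 (EXEC): [IRQ1] PC=0: DEC 4 -> ACC=-3
Event 8 (EXEC): [IRQ1] PC=1: IRET -> resume IRQ0 at PC=0 (depth now 1)
Event 9 (EXEC): [IRQ0] PC=0: DEC 3 -> ACC=-6
Event 10 (EXEC): [IRQ0] PC=1: DEC 1 -> ACC=-7
Event 11 (INT 1): INT 1 arrives: push (IRQ0, PC=2), enter IRQ1 at PC=0 (depth now 2)
Event 12 (EXEC): [IRQ1] PC=0: DEC 4 -> ACC=-11
Event 13 (EXEC): [IRQ1] PC=1: IRET -> resume IRQ0 at PC=2 (depth now 1)
Event 14 (INT 0): INT 0 arrives: push (IRQ0, PC=2), enter IRQ0 at PC=0 (depth now 2)
Event 15 (EXEC): [IRQ0] PC=0: DEC 3 -> ACC=-14
Event 16 (EXEC): [IRQ0] PC=1: DEC 1 -> ACC=-15
Event 17 (EXEC): [IRQ0] PC=2: INC 3 -> ACC=-12
Event 18 (EXEC): [IRQ0] PC=3: IRET -> resume IRQ0 at PC=2 (depth now 1)
Event 19 (EXEC): [IRQ0] PC=2: INC 3 -> ACC=-9
Event 20 (EXEC): [IRQ0] PC=3: IRET -> resume MAIN at PC=1 (depth now 0)
Event 21 (INT 0): INT 0 arrives: push (MAIN, PC=1), enter IRQ0 at PC=0 (depth now 1)
Event 22 (EXEC): [IRQ0] PC=0: DEC 3 -> ACC=-12
Event 23 (INT 0): INT 0 arrives: push (IRQ0, PC=1), enter IRQ0 at PC=0 (depth now 2)
Event 24 (EXEC): [IRQ0] PC=0: DEC 3 -> ACC=-15
Event 25 (EXEC): [IRQ0] PC=1: DEC 1 -> ACC=-16
Event 26 (EXEC): [IRQ0] PC=2: INC 3 -> ACC=-13
Event 27 (EXEC): [IRQ0] PC=3: IRET -> resume IRQ0 at PC=1 (depth now 1)
Event 28 (EXEC): [IRQ0] PC=1: DEC 1 -> ACC=-14
Event 29 (EXEC): [IRQ0] PC=2: INC 3 -> ACC=-11
Event 30 (EXEC): [IRQ0] PC=3: IRET -> resume MAIN at PC=1 (depth now 0)
Event 31 (EXEC): [MAIN] PC=1: INC 5 -> ACC=-6
Event 32 (EXEC): [MAIN] PC=2: INC 3 -> ACC=-3
Event 33 (EXEC): [MAIN] PC=3: INC 2 -> ACC=-1
Event 34 (EXEC): [MAIN] PC=4: DEC 1 -> ACC=-2
Event 35 (EXEC): [MAIN] PC=5: DEC 4 -> ACC=-6
Event 36 (EXEC): [MAIN] PC=6: HALT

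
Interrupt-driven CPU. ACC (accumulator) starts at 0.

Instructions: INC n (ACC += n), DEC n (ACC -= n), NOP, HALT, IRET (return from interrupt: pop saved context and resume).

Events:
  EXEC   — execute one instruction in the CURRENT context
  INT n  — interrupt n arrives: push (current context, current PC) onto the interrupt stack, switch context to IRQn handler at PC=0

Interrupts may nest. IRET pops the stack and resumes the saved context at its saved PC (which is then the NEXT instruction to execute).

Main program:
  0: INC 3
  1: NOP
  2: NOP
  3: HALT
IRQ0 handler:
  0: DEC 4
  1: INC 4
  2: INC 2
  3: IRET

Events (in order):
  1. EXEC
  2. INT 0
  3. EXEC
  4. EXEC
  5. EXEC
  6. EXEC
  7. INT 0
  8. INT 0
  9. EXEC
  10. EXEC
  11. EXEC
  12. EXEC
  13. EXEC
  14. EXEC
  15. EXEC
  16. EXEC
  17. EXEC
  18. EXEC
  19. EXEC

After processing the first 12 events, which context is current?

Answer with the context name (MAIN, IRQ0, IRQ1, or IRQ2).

Answer: IRQ0

Derivation:
Event 1 (EXEC): [MAIN] PC=0: INC 3 -> ACC=3
Event 2 (INT 0): INT 0 arrives: push (MAIN, PC=1), enter IRQ0 at PC=0 (depth now 1)
Event 3 (EXEC): [IRQ0] PC=0: DEC 4 -> ACC=-1
Event 4 (EXEC): [IRQ0] PC=1: INC 4 -> ACC=3
Event 5 (EXEC): [IRQ0] PC=2: INC 2 -> ACC=5
Event 6 (EXEC): [IRQ0] PC=3: IRET -> resume MAIN at PC=1 (depth now 0)
Event 7 (INT 0): INT 0 arrives: push (MAIN, PC=1), enter IRQ0 at PC=0 (depth now 1)
Event 8 (INT 0): INT 0 arrives: push (IRQ0, PC=0), enter IRQ0 at PC=0 (depth now 2)
Event 9 (EXEC): [IRQ0] PC=0: DEC 4 -> ACC=1
Event 10 (EXEC): [IRQ0] PC=1: INC 4 -> ACC=5
Event 11 (EXEC): [IRQ0] PC=2: INC 2 -> ACC=7
Event 12 (EXEC): [IRQ0] PC=3: IRET -> resume IRQ0 at PC=0 (depth now 1)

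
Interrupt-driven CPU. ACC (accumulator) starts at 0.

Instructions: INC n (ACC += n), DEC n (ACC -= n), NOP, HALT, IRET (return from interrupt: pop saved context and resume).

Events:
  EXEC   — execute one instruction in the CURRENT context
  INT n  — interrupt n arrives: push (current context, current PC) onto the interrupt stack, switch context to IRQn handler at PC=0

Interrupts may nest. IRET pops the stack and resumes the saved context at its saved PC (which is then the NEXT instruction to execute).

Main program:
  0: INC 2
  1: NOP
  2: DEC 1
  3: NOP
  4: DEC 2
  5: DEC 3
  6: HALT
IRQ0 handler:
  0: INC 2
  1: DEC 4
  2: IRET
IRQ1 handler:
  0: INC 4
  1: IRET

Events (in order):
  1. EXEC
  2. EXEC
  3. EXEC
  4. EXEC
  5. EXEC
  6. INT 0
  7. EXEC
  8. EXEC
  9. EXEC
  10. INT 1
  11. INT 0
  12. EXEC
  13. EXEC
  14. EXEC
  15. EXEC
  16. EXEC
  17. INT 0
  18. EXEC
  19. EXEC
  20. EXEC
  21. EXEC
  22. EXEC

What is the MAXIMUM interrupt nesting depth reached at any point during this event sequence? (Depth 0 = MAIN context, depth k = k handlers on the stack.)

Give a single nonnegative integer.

Event 1 (EXEC): [MAIN] PC=0: INC 2 -> ACC=2 [depth=0]
Event 2 (EXEC): [MAIN] PC=1: NOP [depth=0]
Event 3 (EXEC): [MAIN] PC=2: DEC 1 -> ACC=1 [depth=0]
Event 4 (EXEC): [MAIN] PC=3: NOP [depth=0]
Event 5 (EXEC): [MAIN] PC=4: DEC 2 -> ACC=-1 [depth=0]
Event 6 (INT 0): INT 0 arrives: push (MAIN, PC=5), enter IRQ0 at PC=0 (depth now 1) [depth=1]
Event 7 (EXEC): [IRQ0] PC=0: INC 2 -> ACC=1 [depth=1]
Event 8 (EXEC): [IRQ0] PC=1: DEC 4 -> ACC=-3 [depth=1]
Event 9 (EXEC): [IRQ0] PC=2: IRET -> resume MAIN at PC=5 (depth now 0) [depth=0]
Event 10 (INT 1): INT 1 arrives: push (MAIN, PC=5), enter IRQ1 at PC=0 (depth now 1) [depth=1]
Event 11 (INT 0): INT 0 arrives: push (IRQ1, PC=0), enter IRQ0 at PC=0 (depth now 2) [depth=2]
Event 12 (EXEC): [IRQ0] PC=0: INC 2 -> ACC=-1 [depth=2]
Event 13 (EXEC): [IRQ0] PC=1: DEC 4 -> ACC=-5 [depth=2]
Event 14 (EXEC): [IRQ0] PC=2: IRET -> resume IRQ1 at PC=0 (depth now 1) [depth=1]
Event 15 (EXEC): [IRQ1] PC=0: INC 4 -> ACC=-1 [depth=1]
Event 16 (EXEC): [IRQ1] PC=1: IRET -> resume MAIN at PC=5 (depth now 0) [depth=0]
Event 17 (INT 0): INT 0 arrives: push (MAIN, PC=5), enter IRQ0 at PC=0 (depth now 1) [depth=1]
Event 18 (EXEC): [IRQ0] PC=0: INC 2 -> ACC=1 [depth=1]
Event 19 (EXEC): [IRQ0] PC=1: DEC 4 -> ACC=-3 [depth=1]
Event 20 (EXEC): [IRQ0] PC=2: IRET -> resume MAIN at PC=5 (depth now 0) [depth=0]
Event 21 (EXEC): [MAIN] PC=5: DEC 3 -> ACC=-6 [depth=0]
Event 22 (EXEC): [MAIN] PC=6: HALT [depth=0]
Max depth observed: 2

Answer: 2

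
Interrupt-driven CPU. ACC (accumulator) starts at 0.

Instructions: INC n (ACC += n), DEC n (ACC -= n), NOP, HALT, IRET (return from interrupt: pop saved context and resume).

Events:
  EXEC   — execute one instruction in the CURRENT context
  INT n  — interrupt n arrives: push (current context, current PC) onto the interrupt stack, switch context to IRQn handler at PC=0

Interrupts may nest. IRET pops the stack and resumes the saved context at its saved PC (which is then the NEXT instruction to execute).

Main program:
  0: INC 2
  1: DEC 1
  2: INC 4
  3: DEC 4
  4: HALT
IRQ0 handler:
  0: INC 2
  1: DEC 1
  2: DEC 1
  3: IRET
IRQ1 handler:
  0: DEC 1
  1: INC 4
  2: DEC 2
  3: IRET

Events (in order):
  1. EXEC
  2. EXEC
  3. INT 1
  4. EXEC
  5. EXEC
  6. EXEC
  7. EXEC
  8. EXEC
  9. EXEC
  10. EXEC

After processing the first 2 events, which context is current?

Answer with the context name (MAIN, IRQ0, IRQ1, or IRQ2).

Answer: MAIN

Derivation:
Event 1 (EXEC): [MAIN] PC=0: INC 2 -> ACC=2
Event 2 (EXEC): [MAIN] PC=1: DEC 1 -> ACC=1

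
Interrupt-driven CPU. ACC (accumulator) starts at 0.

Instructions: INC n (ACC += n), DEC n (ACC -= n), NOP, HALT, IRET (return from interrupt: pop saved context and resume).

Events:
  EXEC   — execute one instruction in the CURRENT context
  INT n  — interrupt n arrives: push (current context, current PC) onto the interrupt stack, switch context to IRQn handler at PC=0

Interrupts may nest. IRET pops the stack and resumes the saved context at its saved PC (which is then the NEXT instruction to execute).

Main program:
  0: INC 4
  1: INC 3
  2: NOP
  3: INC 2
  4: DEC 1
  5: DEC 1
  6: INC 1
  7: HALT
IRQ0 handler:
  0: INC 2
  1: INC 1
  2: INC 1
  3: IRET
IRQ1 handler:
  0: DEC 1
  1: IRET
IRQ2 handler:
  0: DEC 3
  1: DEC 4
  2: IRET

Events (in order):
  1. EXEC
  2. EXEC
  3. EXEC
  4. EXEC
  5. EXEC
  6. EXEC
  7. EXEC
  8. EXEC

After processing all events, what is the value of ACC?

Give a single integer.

Event 1 (EXEC): [MAIN] PC=0: INC 4 -> ACC=4
Event 2 (EXEC): [MAIN] PC=1: INC 3 -> ACC=7
Event 3 (EXEC): [MAIN] PC=2: NOP
Event 4 (EXEC): [MAIN] PC=3: INC 2 -> ACC=9
Event 5 (EXEC): [MAIN] PC=4: DEC 1 -> ACC=8
Event 6 (EXEC): [MAIN] PC=5: DEC 1 -> ACC=7
Event 7 (EXEC): [MAIN] PC=6: INC 1 -> ACC=8
Event 8 (EXEC): [MAIN] PC=7: HALT

Answer: 8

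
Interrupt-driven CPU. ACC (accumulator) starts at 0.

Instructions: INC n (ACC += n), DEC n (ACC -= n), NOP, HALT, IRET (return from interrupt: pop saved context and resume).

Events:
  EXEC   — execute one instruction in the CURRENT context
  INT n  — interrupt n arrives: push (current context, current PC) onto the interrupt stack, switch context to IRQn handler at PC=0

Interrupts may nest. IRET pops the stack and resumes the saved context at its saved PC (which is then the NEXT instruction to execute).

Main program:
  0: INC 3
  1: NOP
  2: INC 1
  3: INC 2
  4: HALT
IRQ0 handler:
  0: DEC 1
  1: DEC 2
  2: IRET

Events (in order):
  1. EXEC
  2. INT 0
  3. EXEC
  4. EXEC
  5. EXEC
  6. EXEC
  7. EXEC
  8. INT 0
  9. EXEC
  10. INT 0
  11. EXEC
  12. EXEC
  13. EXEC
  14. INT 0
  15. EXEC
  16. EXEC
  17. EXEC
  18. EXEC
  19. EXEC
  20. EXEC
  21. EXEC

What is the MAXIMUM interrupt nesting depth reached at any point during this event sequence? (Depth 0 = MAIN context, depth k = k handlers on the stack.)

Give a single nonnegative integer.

Answer: 2

Derivation:
Event 1 (EXEC): [MAIN] PC=0: INC 3 -> ACC=3 [depth=0]
Event 2 (INT 0): INT 0 arrives: push (MAIN, PC=1), enter IRQ0 at PC=0 (depth now 1) [depth=1]
Event 3 (EXEC): [IRQ0] PC=0: DEC 1 -> ACC=2 [depth=1]
Event 4 (EXEC): [IRQ0] PC=1: DEC 2 -> ACC=0 [depth=1]
Event 5 (EXEC): [IRQ0] PC=2: IRET -> resume MAIN at PC=1 (depth now 0) [depth=0]
Event 6 (EXEC): [MAIN] PC=1: NOP [depth=0]
Event 7 (EXEC): [MAIN] PC=2: INC 1 -> ACC=1 [depth=0]
Event 8 (INT 0): INT 0 arrives: push (MAIN, PC=3), enter IRQ0 at PC=0 (depth now 1) [depth=1]
Event 9 (EXEC): [IRQ0] PC=0: DEC 1 -> ACC=0 [depth=1]
Event 10 (INT 0): INT 0 arrives: push (IRQ0, PC=1), enter IRQ0 at PC=0 (depth now 2) [depth=2]
Event 11 (EXEC): [IRQ0] PC=0: DEC 1 -> ACC=-1 [depth=2]
Event 12 (EXEC): [IRQ0] PC=1: DEC 2 -> ACC=-3 [depth=2]
Event 13 (EXEC): [IRQ0] PC=2: IRET -> resume IRQ0 at PC=1 (depth now 1) [depth=1]
Event 14 (INT 0): INT 0 arrives: push (IRQ0, PC=1), enter IRQ0 at PC=0 (depth now 2) [depth=2]
Event 15 (EXEC): [IRQ0] PC=0: DEC 1 -> ACC=-4 [depth=2]
Event 16 (EXEC): [IRQ0] PC=1: DEC 2 -> ACC=-6 [depth=2]
Event 17 (EXEC): [IRQ0] PC=2: IRET -> resume IRQ0 at PC=1 (depth now 1) [depth=1]
Event 18 (EXEC): [IRQ0] PC=1: DEC 2 -> ACC=-8 [depth=1]
Event 19 (EXEC): [IRQ0] PC=2: IRET -> resume MAIN at PC=3 (depth now 0) [depth=0]
Event 20 (EXEC): [MAIN] PC=3: INC 2 -> ACC=-6 [depth=0]
Event 21 (EXEC): [MAIN] PC=4: HALT [depth=0]
Max depth observed: 2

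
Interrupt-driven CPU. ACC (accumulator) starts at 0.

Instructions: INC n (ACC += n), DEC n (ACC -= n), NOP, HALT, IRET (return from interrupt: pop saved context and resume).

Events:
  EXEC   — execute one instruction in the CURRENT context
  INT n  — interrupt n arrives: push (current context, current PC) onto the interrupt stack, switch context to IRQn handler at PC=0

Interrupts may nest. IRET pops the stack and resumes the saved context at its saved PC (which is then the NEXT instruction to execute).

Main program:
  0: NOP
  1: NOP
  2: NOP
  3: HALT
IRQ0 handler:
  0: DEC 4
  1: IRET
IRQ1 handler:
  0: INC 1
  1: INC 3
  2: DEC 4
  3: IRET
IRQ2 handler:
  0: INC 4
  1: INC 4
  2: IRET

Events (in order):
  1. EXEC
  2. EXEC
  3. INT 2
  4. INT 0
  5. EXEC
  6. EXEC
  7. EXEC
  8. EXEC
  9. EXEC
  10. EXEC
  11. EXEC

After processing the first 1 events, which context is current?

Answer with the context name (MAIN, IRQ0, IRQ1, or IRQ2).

Answer: MAIN

Derivation:
Event 1 (EXEC): [MAIN] PC=0: NOP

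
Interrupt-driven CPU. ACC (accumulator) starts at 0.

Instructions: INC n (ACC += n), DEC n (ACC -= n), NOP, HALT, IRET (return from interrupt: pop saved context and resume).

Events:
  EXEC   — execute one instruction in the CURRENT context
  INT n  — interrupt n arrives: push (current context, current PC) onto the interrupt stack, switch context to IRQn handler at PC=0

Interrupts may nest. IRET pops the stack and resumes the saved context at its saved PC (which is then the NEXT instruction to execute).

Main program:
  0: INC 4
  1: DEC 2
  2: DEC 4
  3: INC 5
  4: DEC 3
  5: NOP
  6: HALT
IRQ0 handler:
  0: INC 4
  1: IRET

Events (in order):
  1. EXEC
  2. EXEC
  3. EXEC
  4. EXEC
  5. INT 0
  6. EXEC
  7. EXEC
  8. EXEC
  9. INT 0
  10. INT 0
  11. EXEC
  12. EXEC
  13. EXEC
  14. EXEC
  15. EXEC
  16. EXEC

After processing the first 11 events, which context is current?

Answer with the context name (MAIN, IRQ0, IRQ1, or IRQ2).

Answer: IRQ0

Derivation:
Event 1 (EXEC): [MAIN] PC=0: INC 4 -> ACC=4
Event 2 (EXEC): [MAIN] PC=1: DEC 2 -> ACC=2
Event 3 (EXEC): [MAIN] PC=2: DEC 4 -> ACC=-2
Event 4 (EXEC): [MAIN] PC=3: INC 5 -> ACC=3
Event 5 (INT 0): INT 0 arrives: push (MAIN, PC=4), enter IRQ0 at PC=0 (depth now 1)
Event 6 (EXEC): [IRQ0] PC=0: INC 4 -> ACC=7
Event 7 (EXEC): [IRQ0] PC=1: IRET -> resume MAIN at PC=4 (depth now 0)
Event 8 (EXEC): [MAIN] PC=4: DEC 3 -> ACC=4
Event 9 (INT 0): INT 0 arrives: push (MAIN, PC=5), enter IRQ0 at PC=0 (depth now 1)
Event 10 (INT 0): INT 0 arrives: push (IRQ0, PC=0), enter IRQ0 at PC=0 (depth now 2)
Event 11 (EXEC): [IRQ0] PC=0: INC 4 -> ACC=8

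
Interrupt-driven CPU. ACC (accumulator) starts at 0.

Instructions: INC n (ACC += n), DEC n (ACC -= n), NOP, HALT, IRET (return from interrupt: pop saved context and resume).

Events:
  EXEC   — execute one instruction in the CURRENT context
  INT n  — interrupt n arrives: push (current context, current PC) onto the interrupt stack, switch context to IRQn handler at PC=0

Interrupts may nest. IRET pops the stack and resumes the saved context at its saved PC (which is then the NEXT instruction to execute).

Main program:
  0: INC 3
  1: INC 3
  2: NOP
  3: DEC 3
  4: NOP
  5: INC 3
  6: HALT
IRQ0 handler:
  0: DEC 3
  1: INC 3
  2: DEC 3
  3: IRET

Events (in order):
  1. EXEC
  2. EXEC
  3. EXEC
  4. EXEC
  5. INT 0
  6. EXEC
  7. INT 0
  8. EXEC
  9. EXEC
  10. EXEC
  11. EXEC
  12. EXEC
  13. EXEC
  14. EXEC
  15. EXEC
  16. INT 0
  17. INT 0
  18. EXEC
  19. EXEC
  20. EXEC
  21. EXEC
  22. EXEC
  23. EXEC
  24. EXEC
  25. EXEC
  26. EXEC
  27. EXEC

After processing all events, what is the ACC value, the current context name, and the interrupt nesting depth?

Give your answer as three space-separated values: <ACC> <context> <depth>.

Event 1 (EXEC): [MAIN] PC=0: INC 3 -> ACC=3
Event 2 (EXEC): [MAIN] PC=1: INC 3 -> ACC=6
Event 3 (EXEC): [MAIN] PC=2: NOP
Event 4 (EXEC): [MAIN] PC=3: DEC 3 -> ACC=3
Event 5 (INT 0): INT 0 arrives: push (MAIN, PC=4), enter IRQ0 at PC=0 (depth now 1)
Event 6 (EXEC): [IRQ0] PC=0: DEC 3 -> ACC=0
Event 7 (INT 0): INT 0 arrives: push (IRQ0, PC=1), enter IRQ0 at PC=0 (depth now 2)
Event 8 (EXEC): [IRQ0] PC=0: DEC 3 -> ACC=-3
Event 9 (EXEC): [IRQ0] PC=1: INC 3 -> ACC=0
Event 10 (EXEC): [IRQ0] PC=2: DEC 3 -> ACC=-3
Event 11 (EXEC): [IRQ0] PC=3: IRET -> resume IRQ0 at PC=1 (depth now 1)
Event 12 (EXEC): [IRQ0] PC=1: INC 3 -> ACC=0
Event 13 (EXEC): [IRQ0] PC=2: DEC 3 -> ACC=-3
Event 14 (EXEC): [IRQ0] PC=3: IRET -> resume MAIN at PC=4 (depth now 0)
Event 15 (EXEC): [MAIN] PC=4: NOP
Event 16 (INT 0): INT 0 arrives: push (MAIN, PC=5), enter IRQ0 at PC=0 (depth now 1)
Event 17 (INT 0): INT 0 arrives: push (IRQ0, PC=0), enter IRQ0 at PC=0 (depth now 2)
Event 18 (EXEC): [IRQ0] PC=0: DEC 3 -> ACC=-6
Event 19 (EXEC): [IRQ0] PC=1: INC 3 -> ACC=-3
Event 20 (EXEC): [IRQ0] PC=2: DEC 3 -> ACC=-6
Event 21 (EXEC): [IRQ0] PC=3: IRET -> resume IRQ0 at PC=0 (depth now 1)
Event 22 (EXEC): [IRQ0] PC=0: DEC 3 -> ACC=-9
Event 23 (EXEC): [IRQ0] PC=1: INC 3 -> ACC=-6
Event 24 (EXEC): [IRQ0] PC=2: DEC 3 -> ACC=-9
Event 25 (EXEC): [IRQ0] PC=3: IRET -> resume MAIN at PC=5 (depth now 0)
Event 26 (EXEC): [MAIN] PC=5: INC 3 -> ACC=-6
Event 27 (EXEC): [MAIN] PC=6: HALT

Answer: -6 MAIN 0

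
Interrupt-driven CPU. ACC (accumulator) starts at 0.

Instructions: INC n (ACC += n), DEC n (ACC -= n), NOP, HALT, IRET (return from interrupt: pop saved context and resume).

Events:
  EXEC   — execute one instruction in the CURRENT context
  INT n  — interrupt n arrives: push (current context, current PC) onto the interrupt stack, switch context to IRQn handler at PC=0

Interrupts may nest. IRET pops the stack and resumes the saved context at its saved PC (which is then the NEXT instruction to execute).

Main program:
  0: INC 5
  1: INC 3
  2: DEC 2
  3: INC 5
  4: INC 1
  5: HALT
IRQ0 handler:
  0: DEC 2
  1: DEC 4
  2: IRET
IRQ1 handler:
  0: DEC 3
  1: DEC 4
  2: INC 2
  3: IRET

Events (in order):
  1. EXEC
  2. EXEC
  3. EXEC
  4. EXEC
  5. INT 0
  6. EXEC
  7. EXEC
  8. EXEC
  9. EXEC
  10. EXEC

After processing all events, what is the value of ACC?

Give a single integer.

Answer: 6

Derivation:
Event 1 (EXEC): [MAIN] PC=0: INC 5 -> ACC=5
Event 2 (EXEC): [MAIN] PC=1: INC 3 -> ACC=8
Event 3 (EXEC): [MAIN] PC=2: DEC 2 -> ACC=6
Event 4 (EXEC): [MAIN] PC=3: INC 5 -> ACC=11
Event 5 (INT 0): INT 0 arrives: push (MAIN, PC=4), enter IRQ0 at PC=0 (depth now 1)
Event 6 (EXEC): [IRQ0] PC=0: DEC 2 -> ACC=9
Event 7 (EXEC): [IRQ0] PC=1: DEC 4 -> ACC=5
Event 8 (EXEC): [IRQ0] PC=2: IRET -> resume MAIN at PC=4 (depth now 0)
Event 9 (EXEC): [MAIN] PC=4: INC 1 -> ACC=6
Event 10 (EXEC): [MAIN] PC=5: HALT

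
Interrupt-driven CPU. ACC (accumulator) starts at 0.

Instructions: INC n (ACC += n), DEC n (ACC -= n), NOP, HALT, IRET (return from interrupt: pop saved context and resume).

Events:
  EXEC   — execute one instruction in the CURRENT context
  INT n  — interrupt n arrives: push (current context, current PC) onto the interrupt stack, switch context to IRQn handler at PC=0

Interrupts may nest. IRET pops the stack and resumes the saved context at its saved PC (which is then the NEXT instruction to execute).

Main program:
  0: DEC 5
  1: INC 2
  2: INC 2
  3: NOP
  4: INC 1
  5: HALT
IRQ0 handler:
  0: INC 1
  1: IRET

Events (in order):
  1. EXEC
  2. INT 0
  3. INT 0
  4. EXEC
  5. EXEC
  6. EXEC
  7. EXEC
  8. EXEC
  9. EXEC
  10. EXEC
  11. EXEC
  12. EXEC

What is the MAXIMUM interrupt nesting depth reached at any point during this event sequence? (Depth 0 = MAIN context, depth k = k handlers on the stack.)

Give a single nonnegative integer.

Event 1 (EXEC): [MAIN] PC=0: DEC 5 -> ACC=-5 [depth=0]
Event 2 (INT 0): INT 0 arrives: push (MAIN, PC=1), enter IRQ0 at PC=0 (depth now 1) [depth=1]
Event 3 (INT 0): INT 0 arrives: push (IRQ0, PC=0), enter IRQ0 at PC=0 (depth now 2) [depth=2]
Event 4 (EXEC): [IRQ0] PC=0: INC 1 -> ACC=-4 [depth=2]
Event 5 (EXEC): [IRQ0] PC=1: IRET -> resume IRQ0 at PC=0 (depth now 1) [depth=1]
Event 6 (EXEC): [IRQ0] PC=0: INC 1 -> ACC=-3 [depth=1]
Event 7 (EXEC): [IRQ0] PC=1: IRET -> resume MAIN at PC=1 (depth now 0) [depth=0]
Event 8 (EXEC): [MAIN] PC=1: INC 2 -> ACC=-1 [depth=0]
Event 9 (EXEC): [MAIN] PC=2: INC 2 -> ACC=1 [depth=0]
Event 10 (EXEC): [MAIN] PC=3: NOP [depth=0]
Event 11 (EXEC): [MAIN] PC=4: INC 1 -> ACC=2 [depth=0]
Event 12 (EXEC): [MAIN] PC=5: HALT [depth=0]
Max depth observed: 2

Answer: 2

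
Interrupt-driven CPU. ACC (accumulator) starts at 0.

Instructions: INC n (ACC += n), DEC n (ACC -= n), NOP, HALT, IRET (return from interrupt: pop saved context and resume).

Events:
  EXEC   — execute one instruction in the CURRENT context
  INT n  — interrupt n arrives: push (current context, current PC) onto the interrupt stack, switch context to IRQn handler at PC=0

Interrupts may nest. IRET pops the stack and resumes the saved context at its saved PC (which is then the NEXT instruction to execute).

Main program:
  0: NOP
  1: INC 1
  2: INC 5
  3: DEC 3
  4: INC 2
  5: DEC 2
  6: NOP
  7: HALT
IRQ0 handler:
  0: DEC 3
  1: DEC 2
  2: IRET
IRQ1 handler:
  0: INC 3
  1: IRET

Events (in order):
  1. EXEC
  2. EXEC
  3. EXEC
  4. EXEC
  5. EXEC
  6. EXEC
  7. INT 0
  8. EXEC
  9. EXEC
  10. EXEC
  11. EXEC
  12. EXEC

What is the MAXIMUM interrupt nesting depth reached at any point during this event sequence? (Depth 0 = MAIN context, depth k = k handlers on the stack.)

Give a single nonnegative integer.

Event 1 (EXEC): [MAIN] PC=0: NOP [depth=0]
Event 2 (EXEC): [MAIN] PC=1: INC 1 -> ACC=1 [depth=0]
Event 3 (EXEC): [MAIN] PC=2: INC 5 -> ACC=6 [depth=0]
Event 4 (EXEC): [MAIN] PC=3: DEC 3 -> ACC=3 [depth=0]
Event 5 (EXEC): [MAIN] PC=4: INC 2 -> ACC=5 [depth=0]
Event 6 (EXEC): [MAIN] PC=5: DEC 2 -> ACC=3 [depth=0]
Event 7 (INT 0): INT 0 arrives: push (MAIN, PC=6), enter IRQ0 at PC=0 (depth now 1) [depth=1]
Event 8 (EXEC): [IRQ0] PC=0: DEC 3 -> ACC=0 [depth=1]
Event 9 (EXEC): [IRQ0] PC=1: DEC 2 -> ACC=-2 [depth=1]
Event 10 (EXEC): [IRQ0] PC=2: IRET -> resume MAIN at PC=6 (depth now 0) [depth=0]
Event 11 (EXEC): [MAIN] PC=6: NOP [depth=0]
Event 12 (EXEC): [MAIN] PC=7: HALT [depth=0]
Max depth observed: 1

Answer: 1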